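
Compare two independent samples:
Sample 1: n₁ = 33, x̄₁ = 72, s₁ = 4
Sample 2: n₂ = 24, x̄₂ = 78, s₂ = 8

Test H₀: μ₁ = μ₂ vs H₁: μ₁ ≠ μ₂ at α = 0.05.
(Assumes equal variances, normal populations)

Answer: t = -3.7237, reject H₀

Derivation:
Pooled variance: s²_p = [32×4² + 23×8²]/(55) = 36.0727
s_p = 6.0061
SE = s_p×√(1/n₁ + 1/n₂) = 6.0061×√(1/33 + 1/24) = 1.6113
t = (x̄₁ - x̄₂)/SE = (72 - 78)/1.6113 = -3.7237
df = 55, t-critical = ±2.004
Decision: reject H₀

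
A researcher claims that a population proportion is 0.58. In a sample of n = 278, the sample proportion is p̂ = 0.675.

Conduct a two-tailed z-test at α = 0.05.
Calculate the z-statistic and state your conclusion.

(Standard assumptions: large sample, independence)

H₀: p = 0.58, H₁: p ≠ 0.58
Standard error: SE = √(p₀(1-p₀)/n) = √(0.58×0.42/278) = 0.029602
z-statistic: z = (p̂ - p₀)/SE = (0.675 - 0.58)/0.029602 = 3.2092
Critical value: z_0.025 = ±1.960
p-value = 0.0013
Decision: reject H₀ at α = 0.05

Answer: z = 3.2092, reject H₀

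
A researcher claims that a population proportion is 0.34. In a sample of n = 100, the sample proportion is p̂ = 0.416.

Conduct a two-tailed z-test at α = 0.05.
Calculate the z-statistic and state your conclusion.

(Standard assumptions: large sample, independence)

Answer: z = 1.6044, fail to reject H₀

Derivation:
H₀: p = 0.34, H₁: p ≠ 0.34
Standard error: SE = √(p₀(1-p₀)/n) = √(0.34×0.66/100) = 0.047371
z-statistic: z = (p̂ - p₀)/SE = (0.416 - 0.34)/0.047371 = 1.6044
Critical value: z_0.025 = ±1.960
p-value = 0.1086
Decision: fail to reject H₀ at α = 0.05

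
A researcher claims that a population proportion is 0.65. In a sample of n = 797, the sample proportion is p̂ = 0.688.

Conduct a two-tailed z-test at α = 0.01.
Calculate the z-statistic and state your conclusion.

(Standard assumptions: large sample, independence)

H₀: p = 0.65, H₁: p ≠ 0.65
Standard error: SE = √(p₀(1-p₀)/n) = √(0.65×0.35/797) = 0.016895
z-statistic: z = (p̂ - p₀)/SE = (0.688 - 0.65)/0.016895 = 2.2492
Critical value: z_0.005 = ±2.576
p-value = 0.0245
Decision: fail to reject H₀ at α = 0.01

Answer: z = 2.2492, fail to reject H₀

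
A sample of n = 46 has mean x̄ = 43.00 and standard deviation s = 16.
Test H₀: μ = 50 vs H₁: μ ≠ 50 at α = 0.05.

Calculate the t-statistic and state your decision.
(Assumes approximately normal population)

df = n - 1 = 45
SE = s/√n = 16/√46 = 2.3591
t = (x̄ - μ₀)/SE = (43.00 - 50)/2.3591 = -2.9672
Critical value: t_{0.025,45} = ±2.014
p-value ≈ 0.0048
Decision: reject H₀

Answer: t = -2.9672, reject H₀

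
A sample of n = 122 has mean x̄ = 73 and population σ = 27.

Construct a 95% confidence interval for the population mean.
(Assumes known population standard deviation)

Answer: (68.2088, 77.7912)

Derivation:
Confidence level: 95%, α = 0.05
z_0.025 = 1.960
SE = σ/√n = 27/√122 = 2.4445
Margin of error = 1.960 × 2.4445 = 4.7912
CI: x̄ ± margin = 73 ± 4.7912
CI: (68.2088, 77.7912)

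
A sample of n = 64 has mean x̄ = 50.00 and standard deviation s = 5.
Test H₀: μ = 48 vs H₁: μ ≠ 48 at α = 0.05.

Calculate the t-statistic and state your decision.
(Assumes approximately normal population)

Answer: t = 3.2000, reject H₀

Derivation:
df = n - 1 = 63
SE = s/√n = 5/√64 = 0.6250
t = (x̄ - μ₀)/SE = (50.00 - 48)/0.6250 = 3.2000
Critical value: t_{0.025,63} = ±1.998
p-value ≈ 0.0022
Decision: reject H₀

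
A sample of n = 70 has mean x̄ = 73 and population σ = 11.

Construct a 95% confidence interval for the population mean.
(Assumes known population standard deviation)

Confidence level: 95%, α = 0.05
z_0.025 = 1.960
SE = σ/√n = 11/√70 = 1.3148
Margin of error = 1.960 × 1.3148 = 2.5770
CI: x̄ ± margin = 73 ± 2.5770
CI: (70.4230, 75.5770)

Answer: (70.4230, 75.5770)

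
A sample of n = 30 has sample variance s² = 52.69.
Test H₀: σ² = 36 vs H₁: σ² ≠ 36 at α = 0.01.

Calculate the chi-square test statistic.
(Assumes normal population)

Answer: χ² = 42.4447, fail to reject H₀

Derivation:
df = n - 1 = 29
χ² = (n-1)s²/σ₀² = 29×52.69/36 = 42.4447
Critical values: χ²_{0.995,29} = 13.121, χ²_{0.005,29} = 52.336
Rejection region: χ² < 13.121 or χ² > 52.336
Decision: fail to reject H₀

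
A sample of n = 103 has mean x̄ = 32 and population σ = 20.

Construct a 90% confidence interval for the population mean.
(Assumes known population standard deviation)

Confidence level: 90%, α = 0.1
z_0.05 = 1.645
SE = σ/√n = 20/√103 = 1.9707
Margin of error = 1.645 × 1.9707 = 3.2418
CI: x̄ ± margin = 32 ± 3.2418
CI: (28.7582, 35.2418)

Answer: (28.7582, 35.2418)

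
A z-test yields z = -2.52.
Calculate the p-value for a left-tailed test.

Answer: p-value ≈ 0.0059

Derivation:
For z = -2.52:
p = P(Z < -2.52) = Φ(-2.52) = 0.0059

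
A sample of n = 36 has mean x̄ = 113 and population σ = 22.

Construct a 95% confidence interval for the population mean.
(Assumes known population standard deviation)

Confidence level: 95%, α = 0.05
z_0.025 = 1.960
SE = σ/√n = 22/√36 = 3.6667
Margin of error = 1.960 × 3.6667 = 7.1867
CI: x̄ ± margin = 113 ± 7.1867
CI: (105.8133, 120.1867)

Answer: (105.8133, 120.1867)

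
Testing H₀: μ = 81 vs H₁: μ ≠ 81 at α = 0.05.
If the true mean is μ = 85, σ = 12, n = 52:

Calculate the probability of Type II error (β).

SE = σ/√n = 12/√52 = 1.6641
Critical values: μ₀ ± z_0.025×SE = 81 ± 1.960×1.6641
Acceptance region: (77.7384, 84.2616)
Under H₁ (μ = 85): z_high = (84.2616 - 85)/1.6641 = -0.4437, z_low = (77.7384 - 85)/1.6641 = -4.3637
β = P(not reject | H₁) = Φ(-0.4437) - Φ(-4.3637) ≈ 0.3286

Answer: β ≈ 0.3286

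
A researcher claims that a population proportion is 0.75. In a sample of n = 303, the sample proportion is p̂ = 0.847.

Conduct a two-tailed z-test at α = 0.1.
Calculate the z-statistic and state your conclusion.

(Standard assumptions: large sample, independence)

Answer: z = 3.8993, reject H₀

Derivation:
H₀: p = 0.75, H₁: p ≠ 0.75
Standard error: SE = √(p₀(1-p₀)/n) = √(0.75×0.25/303) = 0.024876
z-statistic: z = (p̂ - p₀)/SE = (0.847 - 0.75)/0.024876 = 3.8993
Critical value: z_0.05 = ±1.645
p-value = 0.0001
Decision: reject H₀ at α = 0.1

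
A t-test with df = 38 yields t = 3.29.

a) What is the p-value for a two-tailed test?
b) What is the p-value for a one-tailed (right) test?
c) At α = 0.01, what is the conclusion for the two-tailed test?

Using t-distribution with df = 38:
a) Two-tailed: p = 2×P(T > 3.29) = 0.0022
b) One-tailed: p = P(T > 3.29) = 0.0011
c) 0.0022 < 0.01, reject H₀

Answer: a) 0.0022, b) 0.0011, c) reject H₀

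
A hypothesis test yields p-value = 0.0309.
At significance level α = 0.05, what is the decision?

Answer: reject H₀

Derivation:
Compare p-value to α:
0.0309 < 0.05
Decision: reject H₀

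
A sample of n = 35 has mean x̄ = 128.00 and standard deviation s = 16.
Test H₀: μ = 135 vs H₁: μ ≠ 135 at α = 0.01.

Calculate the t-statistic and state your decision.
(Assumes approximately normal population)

df = n - 1 = 34
SE = s/√n = 16/√35 = 2.7045
t = (x̄ - μ₀)/SE = (128.00 - 135)/2.7045 = -2.5883
Critical value: t_{0.005,34} = ±2.728
p-value ≈ 0.0141
Decision: fail to reject H₀

Answer: t = -2.5883, fail to reject H₀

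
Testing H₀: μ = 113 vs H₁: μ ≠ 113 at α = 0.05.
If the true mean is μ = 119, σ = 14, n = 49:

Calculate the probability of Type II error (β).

SE = σ/√n = 14/√49 = 2.0000
Critical values: μ₀ ± z_0.025×SE = 113 ± 1.960×2.0000
Acceptance region: (109.0800, 116.9200)
Under H₁ (μ = 119): z_high = (116.9200 - 119)/2.0000 = -1.0400, z_low = (109.0800 - 119)/2.0000 = -4.9600
β = P(not reject | H₁) = Φ(-1.0400) - Φ(-4.9600) ≈ 0.1492

Answer: β ≈ 0.1492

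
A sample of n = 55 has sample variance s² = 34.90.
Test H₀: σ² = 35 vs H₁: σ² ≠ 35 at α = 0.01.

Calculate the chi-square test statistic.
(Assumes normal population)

df = n - 1 = 54
χ² = (n-1)s²/σ₀² = 54×34.90/35 = 53.8457
Critical values: χ²_{0.995,54} = 30.981, χ²_{0.005,54} = 84.502
Rejection region: χ² < 30.981 or χ² > 84.502
Decision: fail to reject H₀

Answer: χ² = 53.8457, fail to reject H₀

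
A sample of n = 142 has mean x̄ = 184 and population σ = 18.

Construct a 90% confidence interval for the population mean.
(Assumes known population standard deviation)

Confidence level: 90%, α = 0.1
z_0.05 = 1.645
SE = σ/√n = 18/√142 = 1.5105
Margin of error = 1.645 × 1.5105 = 2.4848
CI: x̄ ± margin = 184 ± 2.4848
CI: (181.5152, 186.4848)

Answer: (181.5152, 186.4848)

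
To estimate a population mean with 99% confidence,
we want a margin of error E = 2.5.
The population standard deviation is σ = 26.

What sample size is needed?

Answer: n = 718

Derivation:
z_0.005 = 2.576
n = (z×σ/E)² = (2.576×26/2.5)²
n = 717.7255
Round up: n = 718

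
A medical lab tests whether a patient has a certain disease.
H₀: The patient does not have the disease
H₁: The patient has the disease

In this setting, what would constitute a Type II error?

Type I error (α): Rejecting H₀ when H₀ is true
Type II error (β): Failing to reject H₀ when H₁ is true

Answer: Failing to diagnose a patient who actually has the disease (false negative)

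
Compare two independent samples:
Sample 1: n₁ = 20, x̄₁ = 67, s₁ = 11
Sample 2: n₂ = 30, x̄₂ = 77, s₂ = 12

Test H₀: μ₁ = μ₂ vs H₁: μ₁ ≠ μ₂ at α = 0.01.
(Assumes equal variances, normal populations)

Answer: t = -2.9826, reject H₀

Derivation:
Pooled variance: s²_p = [19×11² + 29×12²]/(48) = 134.8958
s_p = 11.6145
SE = s_p×√(1/n₁ + 1/n₂) = 11.6145×√(1/20 + 1/30) = 3.3528
t = (x̄₁ - x̄₂)/SE = (67 - 77)/3.3528 = -2.9826
df = 48, t-critical = ±2.682
Decision: reject H₀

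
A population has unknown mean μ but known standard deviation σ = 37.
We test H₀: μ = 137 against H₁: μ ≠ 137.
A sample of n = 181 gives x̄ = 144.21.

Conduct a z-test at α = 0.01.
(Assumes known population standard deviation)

Answer: z = 2.6216, reject H₀

Derivation:
Standard error: SE = σ/√n = 37/√181 = 2.7502
z-statistic: z = (x̄ - μ₀)/SE = (144.21 - 137)/2.7502 = 2.6216
Critical value: ±2.576
p-value = 0.0088
Decision: reject H₀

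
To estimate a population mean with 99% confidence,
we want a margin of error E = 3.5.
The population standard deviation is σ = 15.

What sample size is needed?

z_0.005 = 2.576
n = (z×σ/E)² = (2.576×15/3.5)²
n = 121.8816
Round up: n = 122

Answer: n = 122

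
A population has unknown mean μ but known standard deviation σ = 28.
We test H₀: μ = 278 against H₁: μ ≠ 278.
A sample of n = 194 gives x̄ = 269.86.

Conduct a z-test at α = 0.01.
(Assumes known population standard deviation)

Answer: z = -4.0491, reject H₀

Derivation:
Standard error: SE = σ/√n = 28/√194 = 2.0103
z-statistic: z = (x̄ - μ₀)/SE = (269.86 - 278)/2.0103 = -4.0491
Critical value: ±2.576
p-value = 0.0001
Decision: reject H₀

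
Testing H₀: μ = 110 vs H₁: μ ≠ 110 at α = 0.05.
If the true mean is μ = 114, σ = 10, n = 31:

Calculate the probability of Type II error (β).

SE = σ/√n = 10/√31 = 1.7961
Critical values: μ₀ ± z_0.025×SE = 110 ± 1.960×1.7961
Acceptance region: (106.4796, 113.5204)
Under H₁ (μ = 114): z_high = (113.5204 - 114)/1.7961 = -0.2670, z_low = (106.4796 - 114)/1.7961 = -4.1871
β = P(not reject | H₁) = Φ(-0.2670) - Φ(-4.1871) ≈ 0.3947

Answer: β ≈ 0.3947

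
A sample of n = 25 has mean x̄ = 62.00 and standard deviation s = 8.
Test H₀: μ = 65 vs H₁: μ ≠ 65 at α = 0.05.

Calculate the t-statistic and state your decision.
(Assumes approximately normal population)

Answer: t = -1.8750, fail to reject H₀

Derivation:
df = n - 1 = 24
SE = s/√n = 8/√25 = 1.6000
t = (x̄ - μ₀)/SE = (62.00 - 65)/1.6000 = -1.8750
Critical value: t_{0.025,24} = ±2.064
p-value ≈ 0.0730
Decision: fail to reject H₀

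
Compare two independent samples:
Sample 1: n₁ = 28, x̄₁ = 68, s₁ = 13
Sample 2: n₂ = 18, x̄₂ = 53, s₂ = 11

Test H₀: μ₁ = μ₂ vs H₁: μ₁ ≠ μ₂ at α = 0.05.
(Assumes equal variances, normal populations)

Pooled variance: s²_p = [27×13² + 17×11²]/(44) = 150.4545
s_p = 12.2660
SE = s_p×√(1/n₁ + 1/n₂) = 12.2660×√(1/28 + 1/18) = 3.7057
t = (x̄₁ - x̄₂)/SE = (68 - 53)/3.7057 = 4.0478
df = 44, t-critical = ±2.015
Decision: reject H₀

Answer: t = 4.0478, reject H₀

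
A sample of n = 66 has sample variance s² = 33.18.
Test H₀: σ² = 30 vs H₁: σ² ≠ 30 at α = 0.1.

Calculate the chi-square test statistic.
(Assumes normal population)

df = n - 1 = 65
χ² = (n-1)s²/σ₀² = 65×33.18/30 = 71.8900
Critical values: χ²_{0.95,65} = 47.450, χ²_{0.05,65} = 84.821
Rejection region: χ² < 47.450 or χ² > 84.821
Decision: fail to reject H₀

Answer: χ² = 71.8900, fail to reject H₀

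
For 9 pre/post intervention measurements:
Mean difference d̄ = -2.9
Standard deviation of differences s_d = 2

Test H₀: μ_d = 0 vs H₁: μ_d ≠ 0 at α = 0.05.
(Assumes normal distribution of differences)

df = n - 1 = 8
SE = s_d/√n = 2/√9 = 0.6667
t = d̄/SE = -2.9/0.6667 = -4.3498
Critical value: t_{0.025,8} = ±2.306
p-value ≈ 0.0024
Decision: reject H₀

Answer: t = -4.3498, reject H₀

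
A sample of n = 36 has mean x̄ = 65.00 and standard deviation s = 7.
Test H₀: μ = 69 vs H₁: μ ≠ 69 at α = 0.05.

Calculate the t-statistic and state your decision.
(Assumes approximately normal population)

df = n - 1 = 35
SE = s/√n = 7/√36 = 1.1667
t = (x̄ - μ₀)/SE = (65.00 - 69)/1.1667 = -3.4285
Critical value: t_{0.025,35} = ±2.030
p-value ≈ 0.0016
Decision: reject H₀

Answer: t = -3.4285, reject H₀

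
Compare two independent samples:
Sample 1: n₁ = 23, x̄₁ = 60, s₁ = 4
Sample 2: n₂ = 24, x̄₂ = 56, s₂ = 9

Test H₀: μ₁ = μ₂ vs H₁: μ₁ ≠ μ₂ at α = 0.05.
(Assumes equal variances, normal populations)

Pooled variance: s²_p = [22×4² + 23×9²]/(45) = 49.2222
s_p = 7.0159
SE = s_p×√(1/n₁ + 1/n₂) = 7.0159×√(1/23 + 1/24) = 2.0472
t = (x̄₁ - x̄₂)/SE = (60 - 56)/2.0472 = 1.9539
df = 45, t-critical = ±2.014
Decision: fail to reject H₀

Answer: t = 1.9539, fail to reject H₀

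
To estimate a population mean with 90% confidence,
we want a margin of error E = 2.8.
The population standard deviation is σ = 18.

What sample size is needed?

Answer: n = 112

Derivation:
z_0.05 = 1.645
n = (z×σ/E)² = (1.645×18/2.8)²
n = 111.8306
Round up: n = 112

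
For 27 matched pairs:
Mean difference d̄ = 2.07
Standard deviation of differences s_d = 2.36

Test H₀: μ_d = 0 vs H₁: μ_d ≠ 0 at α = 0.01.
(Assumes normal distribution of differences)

df = n - 1 = 26
SE = s_d/√n = 2.36/√27 = 0.4542
t = d̄/SE = 2.07/0.4542 = 4.5575
Critical value: t_{0.005,26} = ±2.779
p-value ≈ 0.0001
Decision: reject H₀

Answer: t = 4.5575, reject H₀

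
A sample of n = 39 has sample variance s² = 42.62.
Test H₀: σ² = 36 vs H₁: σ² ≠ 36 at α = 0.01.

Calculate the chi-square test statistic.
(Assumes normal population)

Answer: χ² = 44.9878, fail to reject H₀

Derivation:
df = n - 1 = 38
χ² = (n-1)s²/σ₀² = 38×42.62/36 = 44.9878
Critical values: χ²_{0.995,38} = 19.289, χ²_{0.005,38} = 64.181
Rejection region: χ² < 19.289 or χ² > 64.181
Decision: fail to reject H₀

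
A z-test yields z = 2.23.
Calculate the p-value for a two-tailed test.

For z = 2.23:
p = 2×P(Z > |2.23|) = 2×(1 - Φ(2.23)) = 0.0257

Answer: p-value ≈ 0.0257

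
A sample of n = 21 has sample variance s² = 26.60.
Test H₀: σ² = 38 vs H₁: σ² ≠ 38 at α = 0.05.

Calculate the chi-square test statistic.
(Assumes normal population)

df = n - 1 = 20
χ² = (n-1)s²/σ₀² = 20×26.60/38 = 14.0000
Critical values: χ²_{0.975,20} = 9.591, χ²_{0.025,20} = 34.170
Rejection region: χ² < 9.591 or χ² > 34.170
Decision: fail to reject H₀

Answer: χ² = 14.0000, fail to reject H₀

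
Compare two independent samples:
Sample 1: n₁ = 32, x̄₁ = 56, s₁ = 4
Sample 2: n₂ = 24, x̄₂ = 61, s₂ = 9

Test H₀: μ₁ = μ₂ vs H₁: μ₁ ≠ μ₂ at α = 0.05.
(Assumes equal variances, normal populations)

Answer: t = -2.8014, reject H₀

Derivation:
Pooled variance: s²_p = [31×4² + 23×9²]/(54) = 43.6852
s_p = 6.6095
SE = s_p×√(1/n₁ + 1/n₂) = 6.6095×√(1/32 + 1/24) = 1.7848
t = (x̄₁ - x̄₂)/SE = (56 - 61)/1.7848 = -2.8014
df = 54, t-critical = ±2.005
Decision: reject H₀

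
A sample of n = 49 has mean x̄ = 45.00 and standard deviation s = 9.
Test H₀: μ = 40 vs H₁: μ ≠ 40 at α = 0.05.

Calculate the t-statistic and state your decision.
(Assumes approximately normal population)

df = n - 1 = 48
SE = s/√n = 9/√49 = 1.2857
t = (x̄ - μ₀)/SE = (45.00 - 40)/1.2857 = 3.8889
Critical value: t_{0.025,48} = ±2.011
p-value ≈ 0.0003
Decision: reject H₀

Answer: t = 3.8889, reject H₀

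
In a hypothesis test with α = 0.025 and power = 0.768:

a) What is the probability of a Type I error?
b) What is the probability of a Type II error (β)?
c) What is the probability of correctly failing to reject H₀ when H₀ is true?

Answer: a) 0.025, b) 0.232, c) 0.975

Derivation:
a) Type I error probability = α = 0.025
b) Power = P(reject H₀ | H₁ true) = 1 - β = 0.768, so Type II error probability = β = 1 - Power = 0.232
c) P(fail to reject H₀ | H₀ true) = 1 - α = 0.975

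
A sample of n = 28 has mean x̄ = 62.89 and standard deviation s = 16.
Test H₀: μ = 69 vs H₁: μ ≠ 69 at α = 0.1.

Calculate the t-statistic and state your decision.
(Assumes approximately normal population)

df = n - 1 = 27
SE = s/√n = 16/√28 = 3.0237
t = (x̄ - μ₀)/SE = (62.89 - 69)/3.0237 = -2.0207
Critical value: t_{0.05,27} = ±1.703
p-value ≈ 0.0533
Decision: reject H₀

Answer: t = -2.0207, reject H₀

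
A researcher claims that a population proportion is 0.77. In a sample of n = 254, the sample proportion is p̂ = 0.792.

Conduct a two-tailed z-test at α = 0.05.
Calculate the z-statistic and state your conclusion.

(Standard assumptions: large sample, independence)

Answer: z = 0.8332, fail to reject H₀

Derivation:
H₀: p = 0.77, H₁: p ≠ 0.77
Standard error: SE = √(p₀(1-p₀)/n) = √(0.77×0.23/254) = 0.026405
z-statistic: z = (p̂ - p₀)/SE = (0.792 - 0.77)/0.026405 = 0.8332
Critical value: z_0.025 = ±1.960
p-value = 0.4047
Decision: fail to reject H₀ at α = 0.05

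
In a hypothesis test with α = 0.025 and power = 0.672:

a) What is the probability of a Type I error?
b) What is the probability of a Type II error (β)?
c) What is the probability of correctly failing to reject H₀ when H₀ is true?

Answer: a) 0.025, b) 0.328, c) 0.975

Derivation:
a) Type I error probability = α = 0.025
b) Power = P(reject H₀ | H₁ true) = 1 - β = 0.672, so Type II error probability = β = 1 - Power = 0.328
c) P(fail to reject H₀ | H₀ true) = 1 - α = 0.975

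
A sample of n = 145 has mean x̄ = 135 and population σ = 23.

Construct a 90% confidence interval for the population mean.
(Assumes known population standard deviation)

Confidence level: 90%, α = 0.1
z_0.05 = 1.645
SE = σ/√n = 23/√145 = 1.9100
Margin of error = 1.645 × 1.9100 = 3.1420
CI: x̄ ± margin = 135 ± 3.1420
CI: (131.8580, 138.1420)

Answer: (131.8580, 138.1420)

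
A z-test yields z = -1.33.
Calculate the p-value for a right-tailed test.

For z = -1.33:
p = P(Z > -1.33) = 1 - Φ(-1.33) = 0.9082

Answer: p-value ≈ 0.9082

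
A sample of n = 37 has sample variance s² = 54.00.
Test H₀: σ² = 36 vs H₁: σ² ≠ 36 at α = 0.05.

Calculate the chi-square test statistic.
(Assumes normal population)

Answer: χ² = 54.0000, fail to reject H₀

Derivation:
df = n - 1 = 36
χ² = (n-1)s²/σ₀² = 36×54.00/36 = 54.0000
Critical values: χ²_{0.975,36} = 21.336, χ²_{0.025,36} = 54.437
Rejection region: χ² < 21.336 or χ² > 54.437
Decision: fail to reject H₀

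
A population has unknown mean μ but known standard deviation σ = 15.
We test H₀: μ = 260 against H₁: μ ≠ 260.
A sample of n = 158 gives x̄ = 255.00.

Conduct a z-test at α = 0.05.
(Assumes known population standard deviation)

Answer: z = -4.1901, reject H₀

Derivation:
Standard error: SE = σ/√n = 15/√158 = 1.1933
z-statistic: z = (x̄ - μ₀)/SE = (255.00 - 260)/1.1933 = -4.1901
Critical value: ±1.960
p-value < 0.0001
Decision: reject H₀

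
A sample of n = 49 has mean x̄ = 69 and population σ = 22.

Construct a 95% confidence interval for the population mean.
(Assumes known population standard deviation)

Answer: (62.8399, 75.1601)

Derivation:
Confidence level: 95%, α = 0.05
z_0.025 = 1.960
SE = σ/√n = 22/√49 = 3.1429
Margin of error = 1.960 × 3.1429 = 6.1601
CI: x̄ ± margin = 69 ± 6.1601
CI: (62.8399, 75.1601)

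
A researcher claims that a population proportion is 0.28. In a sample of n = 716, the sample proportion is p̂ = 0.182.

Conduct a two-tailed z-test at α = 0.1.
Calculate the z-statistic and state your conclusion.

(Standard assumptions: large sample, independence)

Answer: z = -5.8403, reject H₀

Derivation:
H₀: p = 0.28, H₁: p ≠ 0.28
Standard error: SE = √(p₀(1-p₀)/n) = √(0.28×0.72/716) = 0.016780
z-statistic: z = (p̂ - p₀)/SE = (0.182 - 0.28)/0.016780 = -5.8403
Critical value: z_0.05 = ±1.645
p-value < 0.0001
Decision: reject H₀ at α = 0.1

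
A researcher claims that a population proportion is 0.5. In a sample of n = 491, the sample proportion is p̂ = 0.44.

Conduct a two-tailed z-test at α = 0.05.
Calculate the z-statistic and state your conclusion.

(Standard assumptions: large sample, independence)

Answer: z = -2.6590, reject H₀

Derivation:
H₀: p = 0.5, H₁: p ≠ 0.5
Standard error: SE = √(p₀(1-p₀)/n) = √(0.5×0.5/491) = 0.022565
z-statistic: z = (p̂ - p₀)/SE = (0.44 - 0.5)/0.022565 = -2.6590
Critical value: z_0.025 = ±1.960
p-value = 0.0078
Decision: reject H₀ at α = 0.05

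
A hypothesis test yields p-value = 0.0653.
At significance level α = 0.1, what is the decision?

Answer: reject H₀

Derivation:
Compare p-value to α:
0.0653 < 0.1
Decision: reject H₀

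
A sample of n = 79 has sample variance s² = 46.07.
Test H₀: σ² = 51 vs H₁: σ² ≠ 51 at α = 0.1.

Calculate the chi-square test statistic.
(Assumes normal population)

Answer: χ² = 70.4600, fail to reject H₀

Derivation:
df = n - 1 = 78
χ² = (n-1)s²/σ₀² = 78×46.07/51 = 70.4600
Critical values: χ²_{0.95,78} = 58.654, χ²_{0.05,78} = 99.617
Rejection region: χ² < 58.654 or χ² > 99.617
Decision: fail to reject H₀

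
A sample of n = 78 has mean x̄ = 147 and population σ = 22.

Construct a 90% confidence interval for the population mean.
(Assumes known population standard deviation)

Confidence level: 90%, α = 0.1
z_0.05 = 1.645
SE = σ/√n = 22/√78 = 2.4910
Margin of error = 1.645 × 2.4910 = 4.0977
CI: x̄ ± margin = 147 ± 4.0977
CI: (142.9023, 151.0977)

Answer: (142.9023, 151.0977)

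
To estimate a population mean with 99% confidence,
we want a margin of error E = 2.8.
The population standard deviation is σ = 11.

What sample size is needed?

z_0.005 = 2.576
n = (z×σ/E)² = (2.576×11/2.8)²
n = 102.4144
Round up: n = 103

Answer: n = 103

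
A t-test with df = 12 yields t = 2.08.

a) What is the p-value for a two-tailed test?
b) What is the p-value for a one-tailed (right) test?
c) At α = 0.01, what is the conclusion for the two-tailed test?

Answer: a) 0.0596, b) 0.0298, c) fail to reject H₀

Derivation:
Using t-distribution with df = 12:
a) Two-tailed: p = 2×P(T > 2.08) = 0.0596
b) One-tailed: p = P(T > 2.08) = 0.0298
c) 0.0596 ≥ 0.01, fail to reject H₀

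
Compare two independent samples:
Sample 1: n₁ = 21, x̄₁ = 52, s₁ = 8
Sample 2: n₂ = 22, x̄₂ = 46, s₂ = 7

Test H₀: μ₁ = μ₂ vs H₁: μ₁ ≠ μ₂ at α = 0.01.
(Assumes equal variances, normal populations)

Pooled variance: s²_p = [20×8² + 21×7²]/(41) = 56.3171
s_p = 7.5045
SE = s_p×√(1/n₁ + 1/n₂) = 7.5045×√(1/21 + 1/22) = 2.2895
t = (x̄₁ - x̄₂)/SE = (52 - 46)/2.2895 = 2.6207
df = 41, t-critical = ±2.701
Decision: fail to reject H₀

Answer: t = 2.6207, fail to reject H₀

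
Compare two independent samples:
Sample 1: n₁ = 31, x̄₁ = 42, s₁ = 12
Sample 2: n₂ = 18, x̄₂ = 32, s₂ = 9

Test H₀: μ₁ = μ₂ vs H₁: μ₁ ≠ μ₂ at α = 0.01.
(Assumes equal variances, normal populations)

Answer: t = 3.0651, reject H₀

Derivation:
Pooled variance: s²_p = [30×12² + 17×9²]/(47) = 121.2128
s_p = 11.0097
SE = s_p×√(1/n₁ + 1/n₂) = 11.0097×√(1/31 + 1/18) = 3.2625
t = (x̄₁ - x̄₂)/SE = (42 - 32)/3.2625 = 3.0651
df = 47, t-critical = ±2.685
Decision: reject H₀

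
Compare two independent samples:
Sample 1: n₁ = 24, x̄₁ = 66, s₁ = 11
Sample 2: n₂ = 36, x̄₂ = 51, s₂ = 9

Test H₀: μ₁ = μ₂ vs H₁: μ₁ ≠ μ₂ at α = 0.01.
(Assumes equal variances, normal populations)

Answer: t = 5.7835, reject H₀

Derivation:
Pooled variance: s²_p = [23×11² + 35×9²]/(58) = 96.8621
s_p = 9.8419
SE = s_p×√(1/n₁ + 1/n₂) = 9.8419×√(1/24 + 1/36) = 2.5936
t = (x̄₁ - x̄₂)/SE = (66 - 51)/2.5936 = 5.7835
df = 58, t-critical = ±2.663
Decision: reject H₀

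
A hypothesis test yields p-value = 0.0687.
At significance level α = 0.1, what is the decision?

Compare p-value to α:
0.0687 < 0.1
Decision: reject H₀

Answer: reject H₀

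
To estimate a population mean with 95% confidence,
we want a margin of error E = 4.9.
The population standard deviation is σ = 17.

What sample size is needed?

z_0.025 = 1.960
n = (z×σ/E)² = (1.960×17/4.9)²
n = 46.2400
Round up: n = 47

Answer: n = 47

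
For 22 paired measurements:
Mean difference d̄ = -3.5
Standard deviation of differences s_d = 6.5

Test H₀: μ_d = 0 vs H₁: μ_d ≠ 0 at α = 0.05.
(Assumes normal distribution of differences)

Answer: t = -2.5256, reject H₀

Derivation:
df = n - 1 = 21
SE = s_d/√n = 6.5/√22 = 1.3858
t = d̄/SE = -3.5/1.3858 = -2.5256
Critical value: t_{0.025,21} = ±2.080
p-value ≈ 0.0197
Decision: reject H₀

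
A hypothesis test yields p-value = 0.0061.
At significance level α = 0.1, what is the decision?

Compare p-value to α:
0.0061 < 0.1
Decision: reject H₀

Answer: reject H₀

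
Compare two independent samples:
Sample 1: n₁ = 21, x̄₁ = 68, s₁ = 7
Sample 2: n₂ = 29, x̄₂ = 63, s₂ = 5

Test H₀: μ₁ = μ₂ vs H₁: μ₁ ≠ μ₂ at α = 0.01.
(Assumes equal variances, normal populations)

Pooled variance: s²_p = [20×7² + 28×5²]/(48) = 35.0000
s_p = 5.9161
SE = s_p×√(1/n₁ + 1/n₂) = 5.9161×√(1/21 + 1/29) = 1.6952
t = (x̄₁ - x̄₂)/SE = (68 - 63)/1.6952 = 2.9495
df = 48, t-critical = ±2.682
Decision: reject H₀

Answer: t = 2.9495, reject H₀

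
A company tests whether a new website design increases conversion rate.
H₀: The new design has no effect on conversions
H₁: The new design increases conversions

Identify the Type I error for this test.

Answer: Switching to a new design that doesn't actually help

Derivation:
Type I error: rejecting H₀ when it is actually true (false positive).
Type II error: failing to reject H₀ when H₁ is actually true (false negative).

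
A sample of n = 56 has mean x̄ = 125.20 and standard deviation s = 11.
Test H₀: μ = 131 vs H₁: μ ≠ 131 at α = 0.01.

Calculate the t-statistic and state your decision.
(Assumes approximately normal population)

df = n - 1 = 55
SE = s/√n = 11/√56 = 1.4699
t = (x̄ - μ₀)/SE = (125.20 - 131)/1.4699 = -3.9458
Critical value: t_{0.005,55} = ±2.668
p-value ≈ 0.0002
Decision: reject H₀

Answer: t = -3.9458, reject H₀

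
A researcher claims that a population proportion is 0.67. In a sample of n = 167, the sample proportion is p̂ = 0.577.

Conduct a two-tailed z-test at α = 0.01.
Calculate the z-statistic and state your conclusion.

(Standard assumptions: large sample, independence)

Answer: z = -2.5559, fail to reject H₀

Derivation:
H₀: p = 0.67, H₁: p ≠ 0.67
Standard error: SE = √(p₀(1-p₀)/n) = √(0.67×0.33/167) = 0.036386
z-statistic: z = (p̂ - p₀)/SE = (0.577 - 0.67)/0.036386 = -2.5559
Critical value: z_0.005 = ±2.576
p-value = 0.0106
Decision: fail to reject H₀ at α = 0.01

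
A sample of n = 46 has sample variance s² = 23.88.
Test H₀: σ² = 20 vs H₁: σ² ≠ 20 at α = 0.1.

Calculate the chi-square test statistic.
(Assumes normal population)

df = n - 1 = 45
χ² = (n-1)s²/σ₀² = 45×23.88/20 = 53.7300
Critical values: χ²_{0.95,45} = 30.612, χ²_{0.05,45} = 61.656
Rejection region: χ² < 30.612 or χ² > 61.656
Decision: fail to reject H₀

Answer: χ² = 53.7300, fail to reject H₀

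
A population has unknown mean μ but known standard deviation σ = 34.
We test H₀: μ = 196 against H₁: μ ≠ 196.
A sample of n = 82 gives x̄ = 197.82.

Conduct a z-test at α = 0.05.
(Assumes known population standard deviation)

Answer: z = 0.4847, fail to reject H₀

Derivation:
Standard error: SE = σ/√n = 34/√82 = 3.7547
z-statistic: z = (x̄ - μ₀)/SE = (197.82 - 196)/3.7547 = 0.4847
Critical value: ±1.960
p-value = 0.6279
Decision: fail to reject H₀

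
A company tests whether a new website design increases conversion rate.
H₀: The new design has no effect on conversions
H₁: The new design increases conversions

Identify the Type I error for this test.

Type I error: rejecting H₀ when it is actually true (false positive).
Type II error: failing to reject H₀ when H₁ is actually true (false negative).

Answer: Switching to a new design that doesn't actually help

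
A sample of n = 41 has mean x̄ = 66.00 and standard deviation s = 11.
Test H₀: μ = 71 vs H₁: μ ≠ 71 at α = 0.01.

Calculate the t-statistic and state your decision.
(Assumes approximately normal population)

df = n - 1 = 40
SE = s/√n = 11/√41 = 1.7179
t = (x̄ - μ₀)/SE = (66.00 - 71)/1.7179 = -2.9105
Critical value: t_{0.005,40} = ±2.704
p-value ≈ 0.0059
Decision: reject H₀

Answer: t = -2.9105, reject H₀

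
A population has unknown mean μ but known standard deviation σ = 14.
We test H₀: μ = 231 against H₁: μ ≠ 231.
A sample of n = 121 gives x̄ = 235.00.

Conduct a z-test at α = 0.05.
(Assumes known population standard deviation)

Standard error: SE = σ/√n = 14/√121 = 1.2727
z-statistic: z = (x̄ - μ₀)/SE = (235.00 - 231)/1.2727 = 3.1429
Critical value: ±1.960
p-value = 0.0017
Decision: reject H₀

Answer: z = 3.1429, reject H₀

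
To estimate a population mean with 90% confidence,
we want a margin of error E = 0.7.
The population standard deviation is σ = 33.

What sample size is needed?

z_0.05 = 1.645
n = (z×σ/E)² = (1.645×33/0.7)²
n = 6014.0025
Round up: n = 6015

Answer: n = 6015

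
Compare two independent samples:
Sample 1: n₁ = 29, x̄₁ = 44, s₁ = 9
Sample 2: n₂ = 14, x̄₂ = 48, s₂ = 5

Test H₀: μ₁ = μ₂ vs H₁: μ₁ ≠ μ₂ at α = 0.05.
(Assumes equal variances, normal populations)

Answer: t = -1.5455, fail to reject H₀

Derivation:
Pooled variance: s²_p = [28×9² + 13×5²]/(41) = 63.2439
s_p = 7.9526
SE = s_p×√(1/n₁ + 1/n₂) = 7.9526×√(1/29 + 1/14) = 2.5881
t = (x̄₁ - x̄₂)/SE = (44 - 48)/2.5881 = -1.5455
df = 41, t-critical = ±2.020
Decision: fail to reject H₀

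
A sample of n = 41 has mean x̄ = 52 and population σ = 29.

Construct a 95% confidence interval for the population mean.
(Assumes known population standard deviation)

Confidence level: 95%, α = 0.05
z_0.025 = 1.960
SE = σ/√n = 29/√41 = 4.5290
Margin of error = 1.960 × 4.5290 = 8.8768
CI: x̄ ± margin = 52 ± 8.8768
CI: (43.1232, 60.8768)

Answer: (43.1232, 60.8768)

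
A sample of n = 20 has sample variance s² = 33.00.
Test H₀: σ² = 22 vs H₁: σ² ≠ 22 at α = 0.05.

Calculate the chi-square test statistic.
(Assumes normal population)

df = n - 1 = 19
χ² = (n-1)s²/σ₀² = 19×33.00/22 = 28.5000
Critical values: χ²_{0.975,19} = 8.907, χ²_{0.025,19} = 32.852
Rejection region: χ² < 8.907 or χ² > 32.852
Decision: fail to reject H₀

Answer: χ² = 28.5000, fail to reject H₀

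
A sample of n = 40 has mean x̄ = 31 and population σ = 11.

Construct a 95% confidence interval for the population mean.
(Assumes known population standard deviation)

Confidence level: 95%, α = 0.05
z_0.025 = 1.960
SE = σ/√n = 11/√40 = 1.7393
Margin of error = 1.960 × 1.7393 = 3.4090
CI: x̄ ± margin = 31 ± 3.4090
CI: (27.5910, 34.4090)

Answer: (27.5910, 34.4090)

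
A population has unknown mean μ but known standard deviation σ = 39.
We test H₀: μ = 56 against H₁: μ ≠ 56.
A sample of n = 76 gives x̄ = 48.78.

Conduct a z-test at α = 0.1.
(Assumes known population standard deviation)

Answer: z = -1.6139, fail to reject H₀

Derivation:
Standard error: SE = σ/√n = 39/√76 = 4.4736
z-statistic: z = (x̄ - μ₀)/SE = (48.78 - 56)/4.4736 = -1.6139
Critical value: ±1.645
p-value = 0.1065
Decision: fail to reject H₀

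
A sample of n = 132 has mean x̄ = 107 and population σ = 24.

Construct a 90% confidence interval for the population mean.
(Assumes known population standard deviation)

Confidence level: 90%, α = 0.1
z_0.05 = 1.645
SE = σ/√n = 24/√132 = 2.0889
Margin of error = 1.645 × 2.0889 = 3.4362
CI: x̄ ± margin = 107 ± 3.4362
CI: (103.5638, 110.4362)

Answer: (103.5638, 110.4362)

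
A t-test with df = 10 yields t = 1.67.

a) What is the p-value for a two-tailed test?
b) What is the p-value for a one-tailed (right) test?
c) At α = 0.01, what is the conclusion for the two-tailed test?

Answer: a) 0.1259, b) 0.0629, c) fail to reject H₀

Derivation:
Using t-distribution with df = 10:
a) Two-tailed: p = 2×P(T > 1.67) = 0.1259
b) One-tailed: p = P(T > 1.67) = 0.0629
c) 0.1259 ≥ 0.01, fail to reject H₀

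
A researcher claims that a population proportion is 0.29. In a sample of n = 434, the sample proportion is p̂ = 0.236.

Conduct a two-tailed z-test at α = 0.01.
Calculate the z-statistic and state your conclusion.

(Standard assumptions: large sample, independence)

H₀: p = 0.29, H₁: p ≠ 0.29
Standard error: SE = √(p₀(1-p₀)/n) = √(0.29×0.71/434) = 0.021781
z-statistic: z = (p̂ - p₀)/SE = (0.236 - 0.29)/0.021781 = -2.4792
Critical value: z_0.005 = ±2.576
p-value = 0.0132
Decision: fail to reject H₀ at α = 0.01

Answer: z = -2.4792, fail to reject H₀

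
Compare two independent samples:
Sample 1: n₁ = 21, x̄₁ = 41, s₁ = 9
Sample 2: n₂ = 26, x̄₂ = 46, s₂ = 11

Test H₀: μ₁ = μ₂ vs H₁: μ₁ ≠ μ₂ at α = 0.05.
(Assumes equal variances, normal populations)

Answer: t = -1.6774, fail to reject H₀

Derivation:
Pooled variance: s²_p = [20×9² + 25×11²]/(45) = 103.2222
s_p = 10.1598
SE = s_p×√(1/n₁ + 1/n₂) = 10.1598×√(1/21 + 1/26) = 2.9808
t = (x̄₁ - x̄₂)/SE = (41 - 46)/2.9808 = -1.6774
df = 45, t-critical = ±2.014
Decision: fail to reject H₀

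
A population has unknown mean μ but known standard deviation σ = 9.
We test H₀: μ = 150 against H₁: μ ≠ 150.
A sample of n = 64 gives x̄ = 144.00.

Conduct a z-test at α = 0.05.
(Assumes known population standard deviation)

Standard error: SE = σ/√n = 9/√64 = 1.1250
z-statistic: z = (x̄ - μ₀)/SE = (144.00 - 150)/1.1250 = -5.3333
Critical value: ±1.960
p-value < 0.0001
Decision: reject H₀

Answer: z = -5.3333, reject H₀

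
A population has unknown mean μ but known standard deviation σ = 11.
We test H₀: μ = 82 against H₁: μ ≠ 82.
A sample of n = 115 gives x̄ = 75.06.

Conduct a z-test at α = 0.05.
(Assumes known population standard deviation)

Standard error: SE = σ/√n = 11/√115 = 1.0258
z-statistic: z = (x̄ - μ₀)/SE = (75.06 - 82)/1.0258 = -6.7655
Critical value: ±1.960
p-value < 0.0001
Decision: reject H₀

Answer: z = -6.7655, reject H₀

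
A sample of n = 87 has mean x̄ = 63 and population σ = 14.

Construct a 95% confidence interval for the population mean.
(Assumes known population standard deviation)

Confidence level: 95%, α = 0.05
z_0.025 = 1.960
SE = σ/√n = 14/√87 = 1.5010
Margin of error = 1.960 × 1.5010 = 2.9420
CI: x̄ ± margin = 63 ± 2.9420
CI: (60.0580, 65.9420)

Answer: (60.0580, 65.9420)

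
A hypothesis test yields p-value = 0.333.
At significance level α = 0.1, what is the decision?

Answer: fail to reject H₀

Derivation:
Compare p-value to α:
0.333 ≥ 0.1
Decision: fail to reject H₀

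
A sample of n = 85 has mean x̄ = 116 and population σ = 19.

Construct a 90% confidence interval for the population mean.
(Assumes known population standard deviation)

Answer: (112.6100, 119.3900)

Derivation:
Confidence level: 90%, α = 0.1
z_0.05 = 1.645
SE = σ/√n = 19/√85 = 2.0608
Margin of error = 1.645 × 2.0608 = 3.3900
CI: x̄ ± margin = 116 ± 3.3900
CI: (112.6100, 119.3900)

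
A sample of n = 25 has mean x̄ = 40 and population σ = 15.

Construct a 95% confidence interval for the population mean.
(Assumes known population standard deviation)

Answer: (34.1200, 45.8800)

Derivation:
Confidence level: 95%, α = 0.05
z_0.025 = 1.960
SE = σ/√n = 15/√25 = 3.0000
Margin of error = 1.960 × 3.0000 = 5.8800
CI: x̄ ± margin = 40 ± 5.8800
CI: (34.1200, 45.8800)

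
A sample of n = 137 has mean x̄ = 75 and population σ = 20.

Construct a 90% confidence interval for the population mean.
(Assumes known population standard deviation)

Answer: (72.1892, 77.8108)

Derivation:
Confidence level: 90%, α = 0.1
z_0.05 = 1.645
SE = σ/√n = 20/√137 = 1.7087
Margin of error = 1.645 × 1.7087 = 2.8108
CI: x̄ ± margin = 75 ± 2.8108
CI: (72.1892, 77.8108)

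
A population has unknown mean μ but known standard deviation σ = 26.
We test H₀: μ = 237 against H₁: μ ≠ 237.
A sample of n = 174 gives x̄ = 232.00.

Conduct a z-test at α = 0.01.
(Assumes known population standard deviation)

Standard error: SE = σ/√n = 26/√174 = 1.9711
z-statistic: z = (x̄ - μ₀)/SE = (232.00 - 237)/1.9711 = -2.5367
Critical value: ±2.576
p-value = 0.0112
Decision: fail to reject H₀

Answer: z = -2.5367, fail to reject H₀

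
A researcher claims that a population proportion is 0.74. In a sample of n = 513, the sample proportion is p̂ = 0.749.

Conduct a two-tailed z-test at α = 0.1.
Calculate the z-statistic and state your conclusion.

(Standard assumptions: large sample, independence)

Answer: z = 0.4647, fail to reject H₀

Derivation:
H₀: p = 0.74, H₁: p ≠ 0.74
Standard error: SE = √(p₀(1-p₀)/n) = √(0.74×0.26/513) = 0.019366
z-statistic: z = (p̂ - p₀)/SE = (0.749 - 0.74)/0.019366 = 0.4647
Critical value: z_0.05 = ±1.645
p-value = 0.6421
Decision: fail to reject H₀ at α = 0.1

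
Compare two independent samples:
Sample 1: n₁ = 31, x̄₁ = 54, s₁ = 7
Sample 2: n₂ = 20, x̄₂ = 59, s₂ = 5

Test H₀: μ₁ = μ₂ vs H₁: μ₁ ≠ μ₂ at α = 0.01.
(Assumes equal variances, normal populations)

Pooled variance: s²_p = [30×7² + 19×5²]/(49) = 39.6939
s_p = 6.3003
SE = s_p×√(1/n₁ + 1/n₂) = 6.3003×√(1/31 + 1/20) = 1.8070
t = (x̄₁ - x̄₂)/SE = (54 - 59)/1.8070 = -2.7670
df = 49, t-critical = ±2.680
Decision: reject H₀

Answer: t = -2.7670, reject H₀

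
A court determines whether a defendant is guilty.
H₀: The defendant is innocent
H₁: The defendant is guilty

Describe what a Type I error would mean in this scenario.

Answer: Convicting an innocent person

Derivation:
A Type I error (probability α) occurs when we reject a true H₀.
A Type II error (probability β) occurs when we fail to reject a false H₀.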